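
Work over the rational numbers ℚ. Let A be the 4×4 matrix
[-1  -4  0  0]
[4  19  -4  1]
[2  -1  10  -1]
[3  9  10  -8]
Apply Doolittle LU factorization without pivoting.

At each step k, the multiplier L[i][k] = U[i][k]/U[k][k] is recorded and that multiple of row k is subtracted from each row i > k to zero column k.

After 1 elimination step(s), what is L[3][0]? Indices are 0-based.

Step 1: pivot at (0,0) is -1.
  row1 ← row1 − (-4)·row0  ⇒  L[1][0]=-4, U row1=(0, 3, -4, 1)
  row2 ← row2 − (-2)·row0  ⇒  L[2][0]=-2, U row2=(0, -9, 10, -1)
  row3 ← row3 − (-3)·row0  ⇒  L[3][0]=-3, U row3=(0, -3, 10, -8)

L[3][0] = -3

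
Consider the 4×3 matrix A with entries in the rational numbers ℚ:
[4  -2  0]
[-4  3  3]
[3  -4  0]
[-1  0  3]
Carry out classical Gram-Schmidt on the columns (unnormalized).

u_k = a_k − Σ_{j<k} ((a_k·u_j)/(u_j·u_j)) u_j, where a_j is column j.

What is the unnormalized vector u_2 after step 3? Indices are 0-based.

Step 1: u_0 = a_0 = (4, -4, 3, -1).
Step 2: u_1 = a_1 − (-16/21)·u_0 = (22/21, -1/21, -12/7, -16/21).
Step 3: u_2 = a_2 − (-5/14)·u_0 − (-51/97)·u_1 = (192/97, 150/97, 33/194, 435/194).

u_2 = (192/97, 150/97, 33/194, 435/194)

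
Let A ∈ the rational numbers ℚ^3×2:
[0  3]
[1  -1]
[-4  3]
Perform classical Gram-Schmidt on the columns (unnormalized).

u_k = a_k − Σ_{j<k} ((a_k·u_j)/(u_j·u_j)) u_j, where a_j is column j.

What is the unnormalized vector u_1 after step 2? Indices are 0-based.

u_1 = (3, -4/17, -1/17)

Step 1: u_0 = a_0 = (0, 1, -4).
Step 2: u_1 = a_1 − (-13/17)·u_0 = (3, -4/17, -1/17).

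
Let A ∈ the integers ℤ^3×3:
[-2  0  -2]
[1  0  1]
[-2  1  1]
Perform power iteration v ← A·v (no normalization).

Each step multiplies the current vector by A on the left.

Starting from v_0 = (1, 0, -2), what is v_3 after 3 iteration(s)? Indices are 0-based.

v_0 = (1, 0, -2).
v_1 = A·v_0 = (2, -1, -4).
v_2 = A·v_1 = (4, -2, -9).
v_3 = A·v_2 = (10, -5, -19).

v_3 = (10, -5, -19)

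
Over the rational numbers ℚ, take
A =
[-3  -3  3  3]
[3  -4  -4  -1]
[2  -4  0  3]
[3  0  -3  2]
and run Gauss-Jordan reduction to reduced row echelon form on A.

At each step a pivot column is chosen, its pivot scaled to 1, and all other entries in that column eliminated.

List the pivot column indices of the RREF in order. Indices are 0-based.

[1] R0 /= -3  ⇒  (1, 1, -1, -1)
     R1 -= 3·R0  ⇒  (0, -7, -1, 2)
     R2 -= 2·R0  ⇒  (0, -6, 2, 5)
     R3 -= 3·R0  ⇒  (0, -3, 0, 5)
[2] R1 /= -7  ⇒  (0, 1, 1/7, -2/7)
     R0 -= 1·R1  ⇒  (1, 0, -8/7, -5/7)
     R2 -= -6·R1  ⇒  (0, 0, 20/7, 23/7)
     R3 -= -3·R1  ⇒  (0, 0, 3/7, 29/7)
[3] R2 /= 20/7  ⇒  (0, 0, 1, 23/20)
     R0 -= -8/7·R2  ⇒  (1, 0, 0, 3/5)
     R1 -= 1/7·R2  ⇒  (0, 1, 0, -9/20)
     R3 -= 3/7·R2  ⇒  (0, 0, 0, 73/20)
[4] R3 /= 73/20  ⇒  (0, 0, 0, 1)
     R0 -= 3/5·R3  ⇒  (1, 0, 0, 0)
     R1 -= -9/20·R3  ⇒  (0, 1, 0, 0)
     R2 -= 23/20·R3  ⇒  (0, 0, 1, 0)

pivot columns: 0, 1, 2, 3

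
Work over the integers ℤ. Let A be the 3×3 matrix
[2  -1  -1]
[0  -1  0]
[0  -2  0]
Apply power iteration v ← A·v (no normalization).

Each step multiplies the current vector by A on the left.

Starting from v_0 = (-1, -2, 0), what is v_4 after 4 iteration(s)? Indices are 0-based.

v_4 = (-18, -2, -4)

v_0 = (-1, -2, 0).
v_1 = A·v_0 = (0, 2, 4).
v_2 = A·v_1 = (-6, -2, -4).
v_3 = A·v_2 = (-6, 2, 4).
v_4 = A·v_3 = (-18, -2, -4).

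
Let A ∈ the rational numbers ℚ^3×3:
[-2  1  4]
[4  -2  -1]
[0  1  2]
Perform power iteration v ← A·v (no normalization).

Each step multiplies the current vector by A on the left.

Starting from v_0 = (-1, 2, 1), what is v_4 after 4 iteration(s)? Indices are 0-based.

v_0 = (-1, 2, 1).
v_1 = A·v_0 = (8, -9, 4).
v_2 = A·v_1 = (-9, 46, -1).
v_3 = A·v_2 = (60, -127, 44).
v_4 = A·v_3 = (-71, 450, -39).

v_4 = (-71, 450, -39)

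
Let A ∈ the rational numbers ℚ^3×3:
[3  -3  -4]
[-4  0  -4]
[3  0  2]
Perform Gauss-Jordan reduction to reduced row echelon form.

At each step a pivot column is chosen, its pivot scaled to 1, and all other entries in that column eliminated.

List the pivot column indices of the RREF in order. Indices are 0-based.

pivot columns: 0, 1, 2

step 1: normalize row 0 (÷3) = (1, -1, -4/3)
  row 1: subtract -4×row0 = (0, -4, -28/3)
  row 2: subtract 3×row0 = (0, 3, 6)
step 2: normalize row 1 (÷-4) = (0, 1, 7/3)
  row 0: subtract -1×row1 = (1, 0, 1)
  row 2: subtract 3×row1 = (0, 0, -1)
step 3: normalize row 2 (÷-1) = (0, 0, 1)
  row 0: subtract 1×row2 = (1, 0, 0)
  row 1: subtract 7/3×row2 = (0, 1, 0)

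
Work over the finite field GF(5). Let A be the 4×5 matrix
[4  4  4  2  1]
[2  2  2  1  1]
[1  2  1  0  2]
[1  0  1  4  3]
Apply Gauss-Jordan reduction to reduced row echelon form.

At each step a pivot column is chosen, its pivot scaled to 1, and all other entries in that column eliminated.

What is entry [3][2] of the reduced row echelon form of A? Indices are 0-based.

M[3][2] = 0

[1] R0 /= 4  ⇒  (1, 1, 1, 3, 4)
     R1 -= 2·R0  ⇒  (0, 0, 0, 0, 3)
     R2 -= 1·R0  ⇒  (0, 1, 0, 2, 3)
     R3 -= 1·R0  ⇒  (0, 4, 0, 1, 4)
[2] R1 <-> R2
[2] R1 /= 1  ⇒  (0, 1, 0, 2, 3)
     R0 -= 1·R1  ⇒  (1, 0, 1, 1, 1)
     R3 -= 4·R1  ⇒  (0, 0, 0, 3, 2)
column 2 empty below row 2
[3] R2 <-> R3
[3] R2 /= 3  ⇒  (0, 0, 0, 1, 4)
     R0 -= 1·R2  ⇒  (1, 0, 1, 0, 2)
     R1 -= 2·R2  ⇒  (0, 1, 0, 0, 0)
[4] R3 /= 3  ⇒  (0, 0, 0, 0, 1)
     R0 -= 2·R3  ⇒  (1, 0, 1, 0, 0)
     R2 -= 4·R3  ⇒  (0, 0, 0, 1, 0)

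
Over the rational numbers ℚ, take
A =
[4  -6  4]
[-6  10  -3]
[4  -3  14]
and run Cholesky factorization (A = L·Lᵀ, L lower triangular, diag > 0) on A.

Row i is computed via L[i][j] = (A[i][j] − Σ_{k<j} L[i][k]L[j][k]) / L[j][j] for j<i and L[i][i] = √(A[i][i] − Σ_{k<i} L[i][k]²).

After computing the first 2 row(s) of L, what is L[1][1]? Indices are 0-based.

L[1][1] = 1

Step 1: L[0][0] = √(4) = 2.
  L[1][0] = (-6) / L[0][0] = -3.
Step 2: L[1][1] = √(1) = 1.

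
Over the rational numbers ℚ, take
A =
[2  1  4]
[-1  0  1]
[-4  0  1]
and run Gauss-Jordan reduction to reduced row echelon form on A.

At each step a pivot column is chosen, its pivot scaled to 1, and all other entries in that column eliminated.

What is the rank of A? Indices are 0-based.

rank = 3

[1] R0 /= 2  ⇒  (1, 1/2, 2)
     R1 -= -1·R0  ⇒  (0, 1/2, 3)
     R2 -= -4·R0  ⇒  (0, 2, 9)
[2] R1 /= 1/2  ⇒  (0, 1, 6)
     R0 -= 1/2·R1  ⇒  (1, 0, -1)
     R2 -= 2·R1  ⇒  (0, 0, -3)
[3] R2 /= -3  ⇒  (0, 0, 1)
     R0 -= -1·R2  ⇒  (1, 0, 0)
     R1 -= 6·R2  ⇒  (0, 1, 0)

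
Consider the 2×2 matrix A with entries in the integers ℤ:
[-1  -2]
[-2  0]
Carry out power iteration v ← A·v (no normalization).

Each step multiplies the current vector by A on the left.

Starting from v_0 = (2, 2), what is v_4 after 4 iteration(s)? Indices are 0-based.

v_4 = (94, 76)

v_0 = (2, 2).
v_1 = A·v_0 = (-6, -4).
v_2 = A·v_1 = (14, 12).
v_3 = A·v_2 = (-38, -28).
v_4 = A·v_3 = (94, 76).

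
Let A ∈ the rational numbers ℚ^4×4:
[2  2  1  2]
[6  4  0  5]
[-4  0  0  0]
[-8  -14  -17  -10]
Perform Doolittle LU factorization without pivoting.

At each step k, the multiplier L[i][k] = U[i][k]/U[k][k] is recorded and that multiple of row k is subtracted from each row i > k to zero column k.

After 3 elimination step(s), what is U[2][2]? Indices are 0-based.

Step 1: pivot at (0,0) is 2.
  row1 ← row1 − (3)·row0  ⇒  L[1][0]=3, U row1=(0, -2, -3, -1)
  row2 ← row2 − (-2)·row0  ⇒  L[2][0]=-2, U row2=(0, 4, 2, 4)
  row3 ← row3 − (-4)·row0  ⇒  L[3][0]=-4, U row3=(0, -6, -13, -2)
Step 2: pivot at (1,1) is -2.
  row2 ← row2 − (-2)·row1  ⇒  L[2][1]=-2, U row2=(0, 0, -4, 2)
  row3 ← row3 − (3)·row1  ⇒  L[3][1]=3, U row3=(0, 0, -4, 1)
Step 3: pivot at (2,2) is -4.
  row3 ← row3 − (1)·row2  ⇒  L[3][2]=1, U row3=(0, 0, 0, -1)

U[2][2] = -4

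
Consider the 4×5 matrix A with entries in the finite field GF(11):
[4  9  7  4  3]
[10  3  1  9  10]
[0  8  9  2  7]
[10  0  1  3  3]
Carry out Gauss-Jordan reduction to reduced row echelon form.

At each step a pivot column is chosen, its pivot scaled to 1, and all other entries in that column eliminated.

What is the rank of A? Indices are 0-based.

step 1: normalize row 0 (÷4) = (1, 5, 10, 1, 9)
  row 1: subtract 10×row0 = (0, 8, 0, 10, 8)
  row 3: subtract 10×row0 = (0, 5, 0, 4, 1)
step 2: normalize row 1 (÷8) = (0, 1, 0, 4, 1)
  row 0: subtract 5×row1 = (1, 0, 10, 3, 4)
  row 2: subtract 8×row1 = (0, 0, 9, 3, 10)
  row 3: subtract 5×row1 = (0, 0, 0, 6, 7)
step 3: normalize row 2 (÷9) = (0, 0, 1, 4, 6)
  row 0: subtract 10×row2 = (1, 0, 0, 7, 10)
step 4: normalize row 3 (÷6) = (0, 0, 0, 1, 3)
  row 0: subtract 7×row3 = (1, 0, 0, 0, 0)
  row 1: subtract 4×row3 = (0, 1, 0, 0, 0)
  row 2: subtract 4×row3 = (0, 0, 1, 0, 5)

rank = 4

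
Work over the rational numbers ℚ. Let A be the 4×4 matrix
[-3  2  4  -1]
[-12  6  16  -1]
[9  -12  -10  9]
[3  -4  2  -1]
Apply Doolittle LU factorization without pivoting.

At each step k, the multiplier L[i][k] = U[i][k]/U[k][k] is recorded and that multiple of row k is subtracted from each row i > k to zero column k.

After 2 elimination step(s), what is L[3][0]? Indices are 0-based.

[col 0] pivot -3
  R1 -= 4*R0 → (0, -2, 0, 3)  (L[1][0] := 4)
  R2 -= -3*R0 → (0, -6, 2, 6)  (L[2][0] := -3)
  R3 -= -1*R0 → (0, -2, 6, -2)  (L[3][0] := -1)
[col 1] pivot -2
  R2 -= 3*R1 → (0, 0, 2, -3)  (L[2][1] := 3)
  R3 -= 1*R1 → (0, 0, 6, -5)  (L[3][1] := 1)

L[3][0] = -1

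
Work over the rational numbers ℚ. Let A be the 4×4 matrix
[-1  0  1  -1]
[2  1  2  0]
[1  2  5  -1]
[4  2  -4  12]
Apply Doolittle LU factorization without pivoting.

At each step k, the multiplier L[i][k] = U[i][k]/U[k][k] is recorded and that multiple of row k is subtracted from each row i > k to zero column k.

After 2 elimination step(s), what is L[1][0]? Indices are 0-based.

k=0: U[0][0]=-1
  eliminate (1,0): mult=-2, new row 1: (0, 1, 4, -2); set L[1][0]=-2
  eliminate (2,0): mult=-1, new row 2: (0, 2, 6, -2); set L[2][0]=-1
  eliminate (3,0): mult=-4, new row 3: (0, 2, 0, 8); set L[3][0]=-4
k=1: U[1][1]=1
  eliminate (2,1): mult=2, new row 2: (0, 0, -2, 2); set L[2][1]=2
  eliminate (3,1): mult=2, new row 3: (0, 0, -8, 12); set L[3][1]=2

L[1][0] = -2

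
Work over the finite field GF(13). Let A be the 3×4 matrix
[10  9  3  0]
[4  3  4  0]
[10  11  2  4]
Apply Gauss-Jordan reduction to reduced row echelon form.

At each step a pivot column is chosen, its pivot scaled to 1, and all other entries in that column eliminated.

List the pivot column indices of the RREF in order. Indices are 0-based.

pivot(0,0)=10: scale R0 → (1, 10, 12, 0)
  clear (1,0): R1 −= (4)R0 → (0, 2, 8, 0)
  clear (2,0): R2 −= (10)R0 → (0, 2, 12, 4)
pivot(1,1)=2: scale R1 → (0, 1, 4, 0)
  clear (0,1): R0 −= (10)R1 → (1, 0, 11, 0)
  clear (2,1): R2 −= (2)R1 → (0, 0, 4, 4)
pivot(2,2)=4: scale R2 → (0, 0, 1, 1)
  clear (0,2): R0 −= (11)R2 → (1, 0, 0, 2)
  clear (1,2): R1 −= (4)R2 → (0, 1, 0, 9)

pivot columns: 0, 1, 2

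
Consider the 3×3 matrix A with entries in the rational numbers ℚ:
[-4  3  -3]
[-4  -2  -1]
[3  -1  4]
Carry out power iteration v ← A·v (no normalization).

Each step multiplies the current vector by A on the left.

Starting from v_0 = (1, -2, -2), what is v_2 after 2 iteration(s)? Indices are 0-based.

v_2 = (31, 15, -26)

v_0 = (1, -2, -2).
v_1 = A·v_0 = (-4, 2, -3).
v_2 = A·v_1 = (31, 15, -26).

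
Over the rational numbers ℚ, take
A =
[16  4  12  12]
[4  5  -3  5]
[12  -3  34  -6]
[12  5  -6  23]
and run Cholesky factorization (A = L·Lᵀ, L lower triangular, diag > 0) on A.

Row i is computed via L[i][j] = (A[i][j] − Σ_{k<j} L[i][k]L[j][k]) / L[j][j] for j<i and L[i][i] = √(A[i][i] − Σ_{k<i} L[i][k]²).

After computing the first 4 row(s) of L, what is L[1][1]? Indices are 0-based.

Step 1: L[0][0] = √(16) = 4.
  L[1][0] = (4) / L[0][0] = 1.
Step 2: L[1][1] = √(4) = 2.
  L[2][0] = (12) / L[0][0] = 3.
  L[2][1] = (-6) / L[1][1] = -3.
Step 3: L[2][2] = √(16) = 4.
  L[3][0] = (12) / L[0][0] = 3.
  L[3][1] = (2) / L[1][1] = 1.
  L[3][2] = (-12) / L[2][2] = -3.
Step 4: L[3][3] = √(4) = 2.

L[1][1] = 2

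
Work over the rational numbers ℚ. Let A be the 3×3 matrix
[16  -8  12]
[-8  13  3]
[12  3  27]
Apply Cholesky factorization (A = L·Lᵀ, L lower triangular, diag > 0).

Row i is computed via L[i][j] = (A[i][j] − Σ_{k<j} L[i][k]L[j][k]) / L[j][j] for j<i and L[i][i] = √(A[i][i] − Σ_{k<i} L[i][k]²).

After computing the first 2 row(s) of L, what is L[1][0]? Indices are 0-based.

Step 1: L[0][0] = √(16) = 4.
  L[1][0] = (-8) / L[0][0] = -2.
Step 2: L[1][1] = √(9) = 3.

L[1][0] = -2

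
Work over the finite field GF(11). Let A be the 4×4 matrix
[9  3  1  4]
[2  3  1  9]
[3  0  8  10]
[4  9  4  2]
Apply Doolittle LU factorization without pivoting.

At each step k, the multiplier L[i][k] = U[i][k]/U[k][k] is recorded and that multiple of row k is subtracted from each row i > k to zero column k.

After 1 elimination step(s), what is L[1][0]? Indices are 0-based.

k=0: U[0][0]=9
  eliminate (1,0): mult=10, new row 1: (0, 6, 2, 2); set L[1][0]=10
  eliminate (2,0): mult=4, new row 2: (0, 10, 4, 5); set L[2][0]=4
  eliminate (3,0): mult=9, new row 3: (0, 4, 6, 10); set L[3][0]=9

L[1][0] = 10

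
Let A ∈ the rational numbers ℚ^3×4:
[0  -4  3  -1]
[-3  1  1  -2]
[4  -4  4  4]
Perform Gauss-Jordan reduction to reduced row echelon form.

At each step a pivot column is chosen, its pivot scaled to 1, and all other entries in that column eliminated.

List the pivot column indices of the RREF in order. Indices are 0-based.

pivot columns: 0, 1, 2

step 1: exchange rows 0,1
step 1: normalize row 0 (÷-3) = (1, -1/3, -1/3, 2/3)
  row 2: subtract 4×row0 = (0, -8/3, 16/3, 4/3)
step 2: normalize row 1 (÷-4) = (0, 1, -3/4, 1/4)
  row 0: subtract -1/3×row1 = (1, 0, -7/12, 3/4)
  row 2: subtract -8/3×row1 = (0, 0, 10/3, 2)
step 3: normalize row 2 (÷10/3) = (0, 0, 1, 3/5)
  row 0: subtract -7/12×row2 = (1, 0, 0, 11/10)
  row 1: subtract -3/4×row2 = (0, 1, 0, 7/10)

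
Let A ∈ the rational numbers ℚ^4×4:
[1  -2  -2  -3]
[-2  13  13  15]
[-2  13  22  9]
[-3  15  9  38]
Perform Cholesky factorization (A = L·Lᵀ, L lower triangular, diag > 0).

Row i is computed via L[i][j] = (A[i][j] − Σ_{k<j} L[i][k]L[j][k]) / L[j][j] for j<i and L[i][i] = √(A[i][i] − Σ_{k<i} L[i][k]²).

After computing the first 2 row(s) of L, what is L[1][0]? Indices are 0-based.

Step 1: L[0][0] = √(1) = 1.
  L[1][0] = (-2) / L[0][0] = -2.
Step 2: L[1][1] = √(9) = 3.

L[1][0] = -2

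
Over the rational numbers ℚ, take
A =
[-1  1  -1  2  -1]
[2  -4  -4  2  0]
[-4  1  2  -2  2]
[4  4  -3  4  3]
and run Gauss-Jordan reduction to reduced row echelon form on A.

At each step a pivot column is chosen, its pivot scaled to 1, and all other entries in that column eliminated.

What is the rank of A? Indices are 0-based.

rank = 4

[1] R0 /= -1  ⇒  (1, -1, 1, -2, 1)
     R1 -= 2·R0  ⇒  (0, -2, -6, 6, -2)
     R2 -= -4·R0  ⇒  (0, -3, 6, -10, 6)
     R3 -= 4·R0  ⇒  (0, 8, -7, 12, -1)
[2] R1 /= -2  ⇒  (0, 1, 3, -3, 1)
     R0 -= -1·R1  ⇒  (1, 0, 4, -5, 2)
     R2 -= -3·R1  ⇒  (0, 0, 15, -19, 9)
     R3 -= 8·R1  ⇒  (0, 0, -31, 36, -9)
[3] R2 /= 15  ⇒  (0, 0, 1, -19/15, 3/5)
     R0 -= 4·R2  ⇒  (1, 0, 0, 1/15, -2/5)
     R1 -= 3·R2  ⇒  (0, 1, 0, 4/5, -4/5)
     R3 -= -31·R2  ⇒  (0, 0, 0, -49/15, 48/5)
[4] R3 /= -49/15  ⇒  (0, 0, 0, 1, -144/49)
     R0 -= 1/15·R3  ⇒  (1, 0, 0, 0, -10/49)
     R1 -= 4/5·R3  ⇒  (0, 1, 0, 0, 76/49)
     R2 -= -19/15·R3  ⇒  (0, 0, 1, 0, -153/49)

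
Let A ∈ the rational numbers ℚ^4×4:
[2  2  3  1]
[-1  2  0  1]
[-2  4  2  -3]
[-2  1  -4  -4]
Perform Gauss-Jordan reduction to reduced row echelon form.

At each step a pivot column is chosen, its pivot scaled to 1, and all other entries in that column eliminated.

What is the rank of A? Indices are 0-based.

pivot(0,0)=2: scale R0 → (1, 1, 3/2, 1/2)
  clear (1,0): R1 −= (-1)R0 → (0, 3, 3/2, 3/2)
  clear (2,0): R2 −= (-2)R0 → (0, 6, 5, -2)
  clear (3,0): R3 −= (-2)R0 → (0, 3, -1, -3)
pivot(1,1)=3: scale R1 → (0, 1, 1/2, 1/2)
  clear (0,1): R0 −= (1)R1 → (1, 0, 1, 0)
  clear (2,1): R2 −= (6)R1 → (0, 0, 2, -5)
  clear (3,1): R3 −= (3)R1 → (0, 0, -5/2, -9/2)
pivot(2,2)=2: scale R2 → (0, 0, 1, -5/2)
  clear (0,2): R0 −= (1)R2 → (1, 0, 0, 5/2)
  clear (1,2): R1 −= (1/2)R2 → (0, 1, 0, 7/4)
  clear (3,2): R3 −= (-5/2)R2 → (0, 0, 0, -43/4)
pivot(3,3)=-43/4: scale R3 → (0, 0, 0, 1)
  clear (0,3): R0 −= (5/2)R3 → (1, 0, 0, 0)
  clear (1,3): R1 −= (7/4)R3 → (0, 1, 0, 0)
  clear (2,3): R2 −= (-5/2)R3 → (0, 0, 1, 0)

rank = 4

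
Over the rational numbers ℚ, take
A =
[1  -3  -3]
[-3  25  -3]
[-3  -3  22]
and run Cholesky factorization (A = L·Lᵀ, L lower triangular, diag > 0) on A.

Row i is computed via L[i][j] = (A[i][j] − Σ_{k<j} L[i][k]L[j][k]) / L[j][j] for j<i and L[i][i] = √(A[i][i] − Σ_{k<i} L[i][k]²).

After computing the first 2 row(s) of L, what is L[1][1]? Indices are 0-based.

L[1][1] = 4

Step 1: L[0][0] = √(1) = 1.
  L[1][0] = (-3) / L[0][0] = -3.
Step 2: L[1][1] = √(16) = 4.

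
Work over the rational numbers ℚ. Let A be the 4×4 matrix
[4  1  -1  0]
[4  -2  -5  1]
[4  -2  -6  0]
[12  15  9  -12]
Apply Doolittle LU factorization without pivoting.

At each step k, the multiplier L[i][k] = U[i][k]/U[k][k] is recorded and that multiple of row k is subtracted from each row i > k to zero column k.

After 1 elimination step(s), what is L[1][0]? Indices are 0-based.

L[1][0] = 1

[col 0] pivot 4
  R1 -= 1*R0 → (0, -3, -4, 1)  (L[1][0] := 1)
  R2 -= 1*R0 → (0, -3, -5, 0)  (L[2][0] := 1)
  R3 -= 3*R0 → (0, 12, 12, -12)  (L[3][0] := 3)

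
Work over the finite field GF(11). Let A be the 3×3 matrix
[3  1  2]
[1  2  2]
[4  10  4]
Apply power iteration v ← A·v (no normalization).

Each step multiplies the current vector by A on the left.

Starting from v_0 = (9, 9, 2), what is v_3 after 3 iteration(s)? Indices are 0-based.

v_0 = (9, 9, 2).
v_1 = A·v_0 = (7, 9, 2).
v_2 = A·v_1 = (1, 7, 5).
v_3 = A·v_2 = (9, 3, 6).

v_3 = (9, 3, 6)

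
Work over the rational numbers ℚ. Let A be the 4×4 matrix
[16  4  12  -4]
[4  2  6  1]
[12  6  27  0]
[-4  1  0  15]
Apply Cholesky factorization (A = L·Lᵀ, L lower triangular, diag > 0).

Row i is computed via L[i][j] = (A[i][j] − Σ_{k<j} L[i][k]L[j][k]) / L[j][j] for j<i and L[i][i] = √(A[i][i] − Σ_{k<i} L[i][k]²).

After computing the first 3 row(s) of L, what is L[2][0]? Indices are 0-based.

L[2][0] = 3

Step 1: L[0][0] = √(16) = 4.
  L[1][0] = (4) / L[0][0] = 1.
Step 2: L[1][1] = √(1) = 1.
  L[2][0] = (12) / L[0][0] = 3.
  L[2][1] = (3) / L[1][1] = 3.
Step 3: L[2][2] = √(9) = 3.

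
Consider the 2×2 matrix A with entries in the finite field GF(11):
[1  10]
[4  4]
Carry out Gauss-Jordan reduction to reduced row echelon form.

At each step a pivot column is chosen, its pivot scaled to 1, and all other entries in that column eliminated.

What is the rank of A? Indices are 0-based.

step 1: normalize row 0 (÷1) = (1, 10)
  row 1: subtract 4×row0 = (0, 8)
step 2: normalize row 1 (÷8) = (0, 1)
  row 0: subtract 10×row1 = (1, 0)

rank = 2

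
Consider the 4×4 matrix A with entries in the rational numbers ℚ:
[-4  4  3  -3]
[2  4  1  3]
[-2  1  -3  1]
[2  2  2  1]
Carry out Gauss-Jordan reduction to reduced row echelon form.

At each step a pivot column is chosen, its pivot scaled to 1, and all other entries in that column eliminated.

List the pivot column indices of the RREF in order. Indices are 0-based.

pivot columns: 0, 1, 2, 3

[1] R0 /= -4  ⇒  (1, -1, -3/4, 3/4)
     R1 -= 2·R0  ⇒  (0, 6, 5/2, 3/2)
     R2 -= -2·R0  ⇒  (0, -1, -9/2, 5/2)
     R3 -= 2·R0  ⇒  (0, 4, 7/2, -1/2)
[2] R1 /= 6  ⇒  (0, 1, 5/12, 1/4)
     R0 -= -1·R1  ⇒  (1, 0, -1/3, 1)
     R2 -= -1·R1  ⇒  (0, 0, -49/12, 11/4)
     R3 -= 4·R1  ⇒  (0, 0, 11/6, -3/2)
[3] R2 /= -49/12  ⇒  (0, 0, 1, -33/49)
     R0 -= -1/3·R2  ⇒  (1, 0, 0, 38/49)
     R1 -= 5/12·R2  ⇒  (0, 1, 0, 26/49)
     R3 -= 11/6·R2  ⇒  (0, 0, 0, -13/49)
[4] R3 /= -13/49  ⇒  (0, 0, 0, 1)
     R0 -= 38/49·R3  ⇒  (1, 0, 0, 0)
     R1 -= 26/49·R3  ⇒  (0, 1, 0, 0)
     R2 -= -33/49·R3  ⇒  (0, 0, 1, 0)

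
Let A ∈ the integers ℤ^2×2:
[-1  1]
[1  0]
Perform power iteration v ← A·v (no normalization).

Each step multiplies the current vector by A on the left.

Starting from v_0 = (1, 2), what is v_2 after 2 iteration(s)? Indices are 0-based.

v_0 = (1, 2).
v_1 = A·v_0 = (1, 1).
v_2 = A·v_1 = (0, 1).

v_2 = (0, 1)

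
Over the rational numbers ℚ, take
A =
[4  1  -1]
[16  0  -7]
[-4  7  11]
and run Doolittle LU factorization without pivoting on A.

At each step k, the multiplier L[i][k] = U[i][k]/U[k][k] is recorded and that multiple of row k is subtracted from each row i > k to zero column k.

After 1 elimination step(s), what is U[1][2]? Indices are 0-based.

[col 0] pivot 4
  R1 -= 4*R0 → (0, -4, -3)  (L[1][0] := 4)
  R2 -= -1*R0 → (0, 8, 10)  (L[2][0] := -1)

U[1][2] = -3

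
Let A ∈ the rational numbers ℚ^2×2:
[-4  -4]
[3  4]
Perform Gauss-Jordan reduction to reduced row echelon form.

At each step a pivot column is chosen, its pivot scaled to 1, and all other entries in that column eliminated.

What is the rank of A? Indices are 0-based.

rank = 2

step 1: normalize row 0 (÷-4) = (1, 1)
  row 1: subtract 3×row0 = (0, 1)
step 2: normalize row 1 (÷1) = (0, 1)
  row 0: subtract 1×row1 = (1, 0)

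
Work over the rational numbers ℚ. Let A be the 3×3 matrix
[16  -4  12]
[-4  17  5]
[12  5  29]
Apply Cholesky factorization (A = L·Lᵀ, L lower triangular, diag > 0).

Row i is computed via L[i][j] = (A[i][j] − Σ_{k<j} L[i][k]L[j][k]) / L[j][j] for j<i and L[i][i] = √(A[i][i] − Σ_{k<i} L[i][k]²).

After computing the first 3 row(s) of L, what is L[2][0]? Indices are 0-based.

Step 1: L[0][0] = √(16) = 4.
  L[1][0] = (-4) / L[0][0] = -1.
Step 2: L[1][1] = √(16) = 4.
  L[2][0] = (12) / L[0][0] = 3.
  L[2][1] = (8) / L[1][1] = 2.
Step 3: L[2][2] = √(16) = 4.

L[2][0] = 3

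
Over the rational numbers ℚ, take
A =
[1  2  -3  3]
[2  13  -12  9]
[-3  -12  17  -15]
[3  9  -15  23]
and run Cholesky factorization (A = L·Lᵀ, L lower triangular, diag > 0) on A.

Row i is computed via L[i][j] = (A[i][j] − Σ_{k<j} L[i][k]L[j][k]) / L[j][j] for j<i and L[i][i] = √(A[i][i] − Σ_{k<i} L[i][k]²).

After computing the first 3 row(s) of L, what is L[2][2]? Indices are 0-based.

Step 1: L[0][0] = √(1) = 1.
  L[1][0] = (2) / L[0][0] = 2.
Step 2: L[1][1] = √(9) = 3.
  L[2][0] = (-3) / L[0][0] = -3.
  L[2][1] = (-6) / L[1][1] = -2.
Step 3: L[2][2] = √(4) = 2.

L[2][2] = 2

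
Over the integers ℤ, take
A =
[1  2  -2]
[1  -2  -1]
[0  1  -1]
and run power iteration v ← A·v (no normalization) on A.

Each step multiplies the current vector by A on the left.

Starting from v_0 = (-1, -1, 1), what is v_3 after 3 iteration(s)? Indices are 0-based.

v_0 = (-1, -1, 1).
v_1 = A·v_0 = (-5, 0, -2).
v_2 = A·v_1 = (-1, -3, 2).
v_3 = A·v_2 = (-11, 3, -5).

v_3 = (-11, 3, -5)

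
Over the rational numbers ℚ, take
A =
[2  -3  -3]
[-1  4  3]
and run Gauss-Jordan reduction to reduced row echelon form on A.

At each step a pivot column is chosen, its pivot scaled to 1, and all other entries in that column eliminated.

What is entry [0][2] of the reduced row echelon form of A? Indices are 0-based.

M[0][2] = -3/5

step 1: normalize row 0 (÷2) = (1, -3/2, -3/2)
  row 1: subtract -1×row0 = (0, 5/2, 3/2)
step 2: normalize row 1 (÷5/2) = (0, 1, 3/5)
  row 0: subtract -3/2×row1 = (1, 0, -3/5)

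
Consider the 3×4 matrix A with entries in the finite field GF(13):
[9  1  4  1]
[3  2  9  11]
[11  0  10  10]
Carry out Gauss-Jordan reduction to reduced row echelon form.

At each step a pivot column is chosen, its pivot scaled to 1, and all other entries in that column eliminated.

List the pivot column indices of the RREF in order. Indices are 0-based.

step 1: normalize row 0 (÷9) = (1, 3, 12, 3)
  row 1: subtract 3×row0 = (0, 6, 12, 2)
  row 2: subtract 11×row0 = (0, 6, 8, 3)
step 2: normalize row 1 (÷6) = (0, 1, 2, 9)
  row 0: subtract 3×row1 = (1, 0, 6, 2)
  row 2: subtract 6×row1 = (0, 0, 9, 1)
step 3: normalize row 2 (÷9) = (0, 0, 1, 3)
  row 0: subtract 6×row2 = (1, 0, 0, 10)
  row 1: subtract 2×row2 = (0, 1, 0, 3)

pivot columns: 0, 1, 2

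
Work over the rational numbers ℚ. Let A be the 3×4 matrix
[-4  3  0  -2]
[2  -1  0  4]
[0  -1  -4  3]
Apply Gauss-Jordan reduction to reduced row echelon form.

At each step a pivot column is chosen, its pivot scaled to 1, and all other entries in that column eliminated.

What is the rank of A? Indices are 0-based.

rank = 3

[1] R0 /= -4  ⇒  (1, -3/4, 0, 1/2)
     R1 -= 2·R0  ⇒  (0, 1/2, 0, 3)
[2] R1 /= 1/2  ⇒  (0, 1, 0, 6)
     R0 -= -3/4·R1  ⇒  (1, 0, 0, 5)
     R2 -= -1·R1  ⇒  (0, 0, -4, 9)
[3] R2 /= -4  ⇒  (0, 0, 1, -9/4)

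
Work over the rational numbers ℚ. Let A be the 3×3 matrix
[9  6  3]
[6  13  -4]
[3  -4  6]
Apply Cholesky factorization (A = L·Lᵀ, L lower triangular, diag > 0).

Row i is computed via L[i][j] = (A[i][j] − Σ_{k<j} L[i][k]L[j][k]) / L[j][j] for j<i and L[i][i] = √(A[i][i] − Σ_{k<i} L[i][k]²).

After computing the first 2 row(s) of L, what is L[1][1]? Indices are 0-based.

L[1][1] = 3

Step 1: L[0][0] = √(9) = 3.
  L[1][0] = (6) / L[0][0] = 2.
Step 2: L[1][1] = √(9) = 3.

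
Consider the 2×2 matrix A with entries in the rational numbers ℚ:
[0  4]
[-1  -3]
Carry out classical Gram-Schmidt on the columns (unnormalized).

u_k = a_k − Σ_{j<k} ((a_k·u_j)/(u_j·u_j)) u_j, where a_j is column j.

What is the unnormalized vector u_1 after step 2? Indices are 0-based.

Step 1: u_0 = a_0 = (0, -1).
Step 2: u_1 = a_1 − (3)·u_0 = (4, 0).

u_1 = (4, 0)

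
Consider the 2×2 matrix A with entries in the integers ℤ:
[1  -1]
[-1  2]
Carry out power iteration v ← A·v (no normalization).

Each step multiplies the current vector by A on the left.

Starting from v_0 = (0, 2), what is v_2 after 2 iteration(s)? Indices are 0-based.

v_0 = (0, 2).
v_1 = A·v_0 = (-2, 4).
v_2 = A·v_1 = (-6, 10).

v_2 = (-6, 10)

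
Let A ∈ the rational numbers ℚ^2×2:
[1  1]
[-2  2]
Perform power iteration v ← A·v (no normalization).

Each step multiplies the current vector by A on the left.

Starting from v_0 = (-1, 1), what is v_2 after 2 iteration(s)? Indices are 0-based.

v_2 = (4, 8)

v_0 = (-1, 1).
v_1 = A·v_0 = (0, 4).
v_2 = A·v_1 = (4, 8).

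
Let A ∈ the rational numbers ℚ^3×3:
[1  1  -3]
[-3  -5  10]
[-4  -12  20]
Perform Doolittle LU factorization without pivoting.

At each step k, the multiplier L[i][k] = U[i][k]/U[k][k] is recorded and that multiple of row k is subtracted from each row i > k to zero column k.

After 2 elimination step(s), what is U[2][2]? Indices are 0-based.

U[2][2] = 4

[col 0] pivot 1
  R1 -= -3*R0 → (0, -2, 1)  (L[1][0] := -3)
  R2 -= -4*R0 → (0, -8, 8)  (L[2][0] := -4)
[col 1] pivot -2
  R2 -= 4*R1 → (0, 0, 4)  (L[2][1] := 4)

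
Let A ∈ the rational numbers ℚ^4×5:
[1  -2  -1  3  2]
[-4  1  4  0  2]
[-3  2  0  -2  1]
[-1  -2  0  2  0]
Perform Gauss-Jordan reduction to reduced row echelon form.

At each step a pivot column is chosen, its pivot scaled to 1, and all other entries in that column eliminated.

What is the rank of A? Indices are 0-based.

[1] R0 /= 1  ⇒  (1, -2, -1, 3, 2)
     R1 -= -4·R0  ⇒  (0, -7, 0, 12, 10)
     R2 -= -3·R0  ⇒  (0, -4, -3, 7, 7)
     R3 -= -1·R0  ⇒  (0, -4, -1, 5, 2)
[2] R1 /= -7  ⇒  (0, 1, 0, -12/7, -10/7)
     R0 -= -2·R1  ⇒  (1, 0, -1, -3/7, -6/7)
     R2 -= -4·R1  ⇒  (0, 0, -3, 1/7, 9/7)
     R3 -= -4·R1  ⇒  (0, 0, -1, -13/7, -26/7)
[3] R2 /= -3  ⇒  (0, 0, 1, -1/21, -3/7)
     R0 -= -1·R2  ⇒  (1, 0, 0, -10/21, -9/7)
     R3 -= -1·R2  ⇒  (0, 0, 0, -40/21, -29/7)
[4] R3 /= -40/21  ⇒  (0, 0, 0, 1, 87/40)
     R0 -= -10/21·R3  ⇒  (1, 0, 0, 0, -1/4)
     R1 -= -12/7·R3  ⇒  (0, 1, 0, 0, 23/10)
     R2 -= -1/21·R3  ⇒  (0, 0, 1, 0, -13/40)

rank = 4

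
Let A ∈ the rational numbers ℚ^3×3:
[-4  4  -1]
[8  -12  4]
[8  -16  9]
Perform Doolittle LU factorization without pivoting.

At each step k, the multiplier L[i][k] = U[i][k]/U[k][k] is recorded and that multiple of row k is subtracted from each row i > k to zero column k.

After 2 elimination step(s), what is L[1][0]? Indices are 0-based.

L[1][0] = -2

Step 1: pivot at (0,0) is -4.
  row1 ← row1 − (-2)·row0  ⇒  L[1][0]=-2, U row1=(0, -4, 2)
  row2 ← row2 − (-2)·row0  ⇒  L[2][0]=-2, U row2=(0, -8, 7)
Step 2: pivot at (1,1) is -4.
  row2 ← row2 − (2)·row1  ⇒  L[2][1]=2, U row2=(0, 0, 3)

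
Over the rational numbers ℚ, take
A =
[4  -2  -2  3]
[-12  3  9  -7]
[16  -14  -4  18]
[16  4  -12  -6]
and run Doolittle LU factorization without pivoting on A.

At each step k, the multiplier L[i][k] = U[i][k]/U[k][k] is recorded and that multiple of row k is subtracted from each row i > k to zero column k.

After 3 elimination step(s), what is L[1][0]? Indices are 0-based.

L[1][0] = -3

Step 1: pivot at (0,0) is 4.
  row1 ← row1 − (-3)·row0  ⇒  L[1][0]=-3, U row1=(0, -3, 3, 2)
  row2 ← row2 − (4)·row0  ⇒  L[2][0]=4, U row2=(0, -6, 4, 6)
  row3 ← row3 − (4)·row0  ⇒  L[3][0]=4, U row3=(0, 12, -4, -18)
Step 2: pivot at (1,1) is -3.
  row2 ← row2 − (2)·row1  ⇒  L[2][1]=2, U row2=(0, 0, -2, 2)
  row3 ← row3 − (-4)·row1  ⇒  L[3][1]=-4, U row3=(0, 0, 8, -10)
Step 3: pivot at (2,2) is -2.
  row3 ← row3 − (-4)·row2  ⇒  L[3][2]=-4, U row3=(0, 0, 0, -2)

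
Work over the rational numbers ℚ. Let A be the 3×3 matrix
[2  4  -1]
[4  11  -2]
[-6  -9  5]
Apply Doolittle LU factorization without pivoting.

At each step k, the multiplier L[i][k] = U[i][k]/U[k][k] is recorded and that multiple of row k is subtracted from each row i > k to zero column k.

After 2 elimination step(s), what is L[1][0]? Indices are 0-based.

Step 1: pivot at (0,0) is 2.
  row1 ← row1 − (2)·row0  ⇒  L[1][0]=2, U row1=(0, 3, 0)
  row2 ← row2 − (-3)·row0  ⇒  L[2][0]=-3, U row2=(0, 3, 2)
Step 2: pivot at (1,1) is 3.
  row2 ← row2 − (1)·row1  ⇒  L[2][1]=1, U row2=(0, 0, 2)

L[1][0] = 2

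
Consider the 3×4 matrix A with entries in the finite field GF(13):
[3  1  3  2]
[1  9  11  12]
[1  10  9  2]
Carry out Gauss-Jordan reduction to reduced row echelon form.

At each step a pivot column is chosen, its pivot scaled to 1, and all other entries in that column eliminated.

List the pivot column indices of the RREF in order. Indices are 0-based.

step 1: normalize row 0 (÷3) = (1, 9, 1, 5)
  row 1: subtract 1×row0 = (0, 0, 10, 7)
  row 2: subtract 1×row0 = (0, 1, 8, 10)
step 2: exchange rows 1,2
step 2: normalize row 1 (÷1) = (0, 1, 8, 10)
  row 0: subtract 9×row1 = (1, 0, 7, 6)
step 3: normalize row 2 (÷10) = (0, 0, 1, 2)
  row 0: subtract 7×row2 = (1, 0, 0, 5)
  row 1: subtract 8×row2 = (0, 1, 0, 7)

pivot columns: 0, 1, 2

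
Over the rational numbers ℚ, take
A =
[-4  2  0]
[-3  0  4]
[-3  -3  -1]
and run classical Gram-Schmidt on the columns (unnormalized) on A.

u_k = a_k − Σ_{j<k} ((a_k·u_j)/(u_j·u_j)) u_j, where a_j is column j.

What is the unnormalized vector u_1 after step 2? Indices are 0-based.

u_1 = (36/17, 3/34, -99/34)

Step 1: u_0 = a_0 = (-4, -3, -3).
Step 2: u_1 = a_1 − (1/34)·u_0 = (36/17, 3/34, -99/34).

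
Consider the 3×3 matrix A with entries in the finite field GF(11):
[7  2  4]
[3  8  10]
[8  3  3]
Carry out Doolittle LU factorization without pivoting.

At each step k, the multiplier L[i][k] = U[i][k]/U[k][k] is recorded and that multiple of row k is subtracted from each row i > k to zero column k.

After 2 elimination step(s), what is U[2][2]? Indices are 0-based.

Step 1: pivot at (0,0) is 7.
  row1 ← row1 − (2)·row0  ⇒  L[1][0]=2, U row1=(0, 4, 2)
  row2 ← row2 − (9)·row0  ⇒  L[2][0]=9, U row2=(0, 7, 0)
Step 2: pivot at (1,1) is 4.
  row2 ← row2 − (10)·row1  ⇒  L[2][1]=10, U row2=(0, 0, 2)

U[2][2] = 2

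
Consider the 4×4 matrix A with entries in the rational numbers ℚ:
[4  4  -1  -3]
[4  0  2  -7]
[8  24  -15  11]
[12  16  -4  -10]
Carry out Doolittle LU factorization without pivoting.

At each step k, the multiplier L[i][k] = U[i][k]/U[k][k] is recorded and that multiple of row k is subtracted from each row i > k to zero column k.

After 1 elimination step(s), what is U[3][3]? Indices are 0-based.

U[3][3] = -1

Step 1: pivot at (0,0) is 4.
  row1 ← row1 − (1)·row0  ⇒  L[1][0]=1, U row1=(0, -4, 3, -4)
  row2 ← row2 − (2)·row0  ⇒  L[2][0]=2, U row2=(0, 16, -13, 17)
  row3 ← row3 − (3)·row0  ⇒  L[3][0]=3, U row3=(0, 4, -1, -1)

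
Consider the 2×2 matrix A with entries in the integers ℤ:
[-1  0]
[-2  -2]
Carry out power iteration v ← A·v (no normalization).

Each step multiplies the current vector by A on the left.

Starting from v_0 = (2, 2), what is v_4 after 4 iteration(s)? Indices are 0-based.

v_0 = (2, 2).
v_1 = A·v_0 = (-2, -8).
v_2 = A·v_1 = (2, 20).
v_3 = A·v_2 = (-2, -44).
v_4 = A·v_3 = (2, 92).

v_4 = (2, 92)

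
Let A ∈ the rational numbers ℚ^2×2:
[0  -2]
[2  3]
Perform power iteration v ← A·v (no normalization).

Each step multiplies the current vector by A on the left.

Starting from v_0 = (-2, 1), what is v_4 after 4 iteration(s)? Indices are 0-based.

v_0 = (-2, 1).
v_1 = A·v_0 = (-2, -1).
v_2 = A·v_1 = (2, -7).
v_3 = A·v_2 = (14, -17).
v_4 = A·v_3 = (34, -23).

v_4 = (34, -23)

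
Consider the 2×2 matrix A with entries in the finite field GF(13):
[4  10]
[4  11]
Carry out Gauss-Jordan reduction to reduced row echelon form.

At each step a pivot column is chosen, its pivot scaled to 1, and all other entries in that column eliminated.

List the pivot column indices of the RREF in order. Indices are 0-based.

step 1: normalize row 0 (÷4) = (1, 9)
  row 1: subtract 4×row0 = (0, 1)
step 2: normalize row 1 (÷1) = (0, 1)
  row 0: subtract 9×row1 = (1, 0)

pivot columns: 0, 1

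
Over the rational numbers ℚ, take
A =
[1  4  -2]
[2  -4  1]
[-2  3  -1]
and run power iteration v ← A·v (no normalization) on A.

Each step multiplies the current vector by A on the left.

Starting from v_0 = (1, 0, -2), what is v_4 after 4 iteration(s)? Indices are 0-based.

v_4 = (-155, 320, -280)

v_0 = (1, 0, -2).
v_1 = A·v_0 = (5, 0, 0).
v_2 = A·v_1 = (5, 10, -10).
v_3 = A·v_2 = (65, -40, 30).
v_4 = A·v_3 = (-155, 320, -280).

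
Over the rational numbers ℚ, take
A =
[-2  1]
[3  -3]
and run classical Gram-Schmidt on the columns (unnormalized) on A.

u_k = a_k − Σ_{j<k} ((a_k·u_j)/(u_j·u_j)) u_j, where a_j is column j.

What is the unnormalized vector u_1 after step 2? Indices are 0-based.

Step 1: u_0 = a_0 = (-2, 3).
Step 2: u_1 = a_1 − (-11/13)·u_0 = (-9/13, -6/13).

u_1 = (-9/13, -6/13)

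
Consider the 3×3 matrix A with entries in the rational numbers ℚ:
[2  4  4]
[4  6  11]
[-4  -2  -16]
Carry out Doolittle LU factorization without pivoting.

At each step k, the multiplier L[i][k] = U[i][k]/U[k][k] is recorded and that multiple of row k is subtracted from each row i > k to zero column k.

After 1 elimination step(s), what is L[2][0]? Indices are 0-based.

[col 0] pivot 2
  R1 -= 2*R0 → (0, -2, 3)  (L[1][0] := 2)
  R2 -= -2*R0 → (0, 6, -8)  (L[2][0] := -2)

L[2][0] = -2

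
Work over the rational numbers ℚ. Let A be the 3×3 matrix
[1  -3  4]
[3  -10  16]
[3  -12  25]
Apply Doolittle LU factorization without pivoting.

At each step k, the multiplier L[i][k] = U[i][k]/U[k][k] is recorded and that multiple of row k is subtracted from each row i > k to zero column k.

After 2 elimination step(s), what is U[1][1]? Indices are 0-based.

[col 0] pivot 1
  R1 -= 3*R0 → (0, -1, 4)  (L[1][0] := 3)
  R2 -= 3*R0 → (0, -3, 13)  (L[2][0] := 3)
[col 1] pivot -1
  R2 -= 3*R1 → (0, 0, 1)  (L[2][1] := 3)

U[1][1] = -1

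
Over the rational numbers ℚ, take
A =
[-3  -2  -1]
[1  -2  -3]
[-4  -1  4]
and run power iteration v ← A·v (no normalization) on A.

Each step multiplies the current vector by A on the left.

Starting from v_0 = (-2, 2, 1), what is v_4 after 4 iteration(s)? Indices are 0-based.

v_4 = (159, -335, 944)

v_0 = (-2, 2, 1).
v_1 = A·v_0 = (1, -9, 10).
v_2 = A·v_1 = (5, -11, 45).
v_3 = A·v_2 = (-38, -108, 171).
v_4 = A·v_3 = (159, -335, 944).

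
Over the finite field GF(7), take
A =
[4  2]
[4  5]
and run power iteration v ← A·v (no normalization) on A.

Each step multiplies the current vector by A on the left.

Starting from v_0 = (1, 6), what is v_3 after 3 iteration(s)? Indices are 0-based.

v_3 = (2, 4)

v_0 = (1, 6).
v_1 = A·v_0 = (2, 6).
v_2 = A·v_1 = (6, 3).
v_3 = A·v_2 = (2, 4).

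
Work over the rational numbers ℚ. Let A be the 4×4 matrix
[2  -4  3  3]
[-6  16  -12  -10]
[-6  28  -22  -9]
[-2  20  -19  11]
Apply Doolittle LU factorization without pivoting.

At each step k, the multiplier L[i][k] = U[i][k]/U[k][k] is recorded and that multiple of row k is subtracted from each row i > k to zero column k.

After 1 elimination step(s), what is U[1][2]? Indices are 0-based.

U[1][2] = -3

Step 1: pivot at (0,0) is 2.
  row1 ← row1 − (-3)·row0  ⇒  L[1][0]=-3, U row1=(0, 4, -3, -1)
  row2 ← row2 − (-3)·row0  ⇒  L[2][0]=-3, U row2=(0, 16, -13, 0)
  row3 ← row3 − (-1)·row0  ⇒  L[3][0]=-1, U row3=(0, 16, -16, 14)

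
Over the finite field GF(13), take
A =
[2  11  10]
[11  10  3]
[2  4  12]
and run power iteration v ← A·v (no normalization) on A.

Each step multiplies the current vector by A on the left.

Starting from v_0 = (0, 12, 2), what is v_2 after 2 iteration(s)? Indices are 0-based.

v_0 = (0, 12, 2).
v_1 = A·v_0 = (9, 9, 7).
v_2 = A·v_1 = (5, 2, 8).

v_2 = (5, 2, 8)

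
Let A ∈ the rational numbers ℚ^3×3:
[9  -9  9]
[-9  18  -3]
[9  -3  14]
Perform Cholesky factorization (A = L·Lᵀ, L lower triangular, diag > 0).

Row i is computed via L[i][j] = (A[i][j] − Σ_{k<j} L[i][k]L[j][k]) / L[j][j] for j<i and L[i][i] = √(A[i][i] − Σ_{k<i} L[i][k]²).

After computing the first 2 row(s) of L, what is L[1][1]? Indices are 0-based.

L[1][1] = 3

Step 1: L[0][0] = √(9) = 3.
  L[1][0] = (-9) / L[0][0] = -3.
Step 2: L[1][1] = √(9) = 3.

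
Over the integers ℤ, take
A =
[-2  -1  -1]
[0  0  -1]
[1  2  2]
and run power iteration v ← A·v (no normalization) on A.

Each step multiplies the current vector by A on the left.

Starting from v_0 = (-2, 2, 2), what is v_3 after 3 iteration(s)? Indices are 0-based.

v_3 = (6, -8, 0)

v_0 = (-2, 2, 2).
v_1 = A·v_0 = (0, -2, 6).
v_2 = A·v_1 = (-4, -6, 8).
v_3 = A·v_2 = (6, -8, 0).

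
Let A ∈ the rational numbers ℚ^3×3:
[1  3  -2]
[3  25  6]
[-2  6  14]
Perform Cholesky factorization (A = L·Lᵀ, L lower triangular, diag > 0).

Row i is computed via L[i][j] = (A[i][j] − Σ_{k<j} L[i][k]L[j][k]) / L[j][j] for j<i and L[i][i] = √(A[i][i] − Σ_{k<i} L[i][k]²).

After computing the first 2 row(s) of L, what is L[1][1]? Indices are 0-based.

L[1][1] = 4

Step 1: L[0][0] = √(1) = 1.
  L[1][0] = (3) / L[0][0] = 3.
Step 2: L[1][1] = √(16) = 4.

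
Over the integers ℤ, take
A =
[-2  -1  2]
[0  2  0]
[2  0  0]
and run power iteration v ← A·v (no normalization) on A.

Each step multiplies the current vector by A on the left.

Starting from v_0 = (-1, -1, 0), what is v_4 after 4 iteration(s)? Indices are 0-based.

v_0 = (-1, -1, 0).
v_1 = A·v_0 = (3, -2, -2).
v_2 = A·v_1 = (-8, -4, 6).
v_3 = A·v_2 = (32, -8, -16).
v_4 = A·v_3 = (-88, -16, 64).

v_4 = (-88, -16, 64)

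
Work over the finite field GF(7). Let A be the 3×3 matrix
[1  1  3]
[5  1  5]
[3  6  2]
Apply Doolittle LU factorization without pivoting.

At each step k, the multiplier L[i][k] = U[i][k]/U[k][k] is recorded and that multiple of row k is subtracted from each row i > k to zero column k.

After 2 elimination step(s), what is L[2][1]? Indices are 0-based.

L[2][1] = 1

k=0: U[0][0]=1
  eliminate (1,0): mult=5, new row 1: (0, 3, 4); set L[1][0]=5
  eliminate (2,0): mult=3, new row 2: (0, 3, 0); set L[2][0]=3
k=1: U[1][1]=3
  eliminate (2,1): mult=1, new row 2: (0, 0, 3); set L[2][1]=1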